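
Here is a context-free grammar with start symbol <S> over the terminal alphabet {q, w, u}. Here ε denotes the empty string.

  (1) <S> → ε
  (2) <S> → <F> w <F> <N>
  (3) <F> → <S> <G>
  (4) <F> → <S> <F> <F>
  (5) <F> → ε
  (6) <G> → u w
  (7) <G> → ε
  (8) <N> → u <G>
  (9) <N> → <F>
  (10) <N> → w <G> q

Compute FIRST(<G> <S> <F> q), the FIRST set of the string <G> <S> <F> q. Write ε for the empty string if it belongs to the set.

FIRST(<G>): from <G>→u w we get {u}; from <G>→ε we get {ε}. So FIRST(<G>) = {ε, u}.
FIRST(<S>): from <S>→ε we get {ε}; from <S>→<F> w <F> <N> we get {u, w}. So FIRST(<S>) = {ε, u, w}.
FIRST(<F>): from <F>→<S> <G> we get {ε, u, w}; from <F>→<S> <F> <F> we get {ε, u, w}; from <F>→ε we get {ε}. So FIRST(<F>) = {ε, u, w}.
FIRST(<N>): from <N>→u <G> we get {u}; from <N>→<F> we get {ε, u, w}; from <N>→w <G> q we get {w}. So FIRST(<N>) = {ε, u, w}.
FIRST(<G> <S> <F> q): take FIRST of each symbol in turn, carrying on past any symbol whose FIRST contains ε; result {q, u, w}.

{q, u, w}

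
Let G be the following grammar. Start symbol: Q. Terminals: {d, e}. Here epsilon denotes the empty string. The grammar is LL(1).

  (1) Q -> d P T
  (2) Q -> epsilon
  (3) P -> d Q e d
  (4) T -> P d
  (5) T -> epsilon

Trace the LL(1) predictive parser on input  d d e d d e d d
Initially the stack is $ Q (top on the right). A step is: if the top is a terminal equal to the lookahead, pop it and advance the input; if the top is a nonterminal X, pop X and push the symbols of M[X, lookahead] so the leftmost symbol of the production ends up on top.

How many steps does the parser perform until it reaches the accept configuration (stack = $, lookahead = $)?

step 1: stack=$ Q  input=d d e d d e d d $  — expand Q -> d P T
step 2: stack=$ T P d  input=d d e d d e d d $  — match d
step 3: stack=$ T P  input=d e d d e d d $  — expand P -> d Q e d
step 4: stack=$ T d e Q d  input=d e d d e d d $  — match d
step 5: stack=$ T d e Q  input=e d d e d d $  — expand Q -> epsilon
step 6: stack=$ T d e  input=e d d e d d $  — match e
step 7: stack=$ T d  input=d d e d d $  — match d
step 8: stack=$ T  input=d e d d $  — expand T -> P d
step 9: stack=$ d P  input=d e d d $  — expand P -> d Q e d
step 10: stack=$ d d e Q d  input=d e d d $  — match d
step 11: stack=$ d d e Q  input=e d d $  — expand Q -> epsilon
step 12: stack=$ d d e  input=e d d $  — match e
step 13: stack=$ d d  input=d d $  — match d
step 14: stack=$ d  input=d $  — match d
Accept reached after 14 steps.

14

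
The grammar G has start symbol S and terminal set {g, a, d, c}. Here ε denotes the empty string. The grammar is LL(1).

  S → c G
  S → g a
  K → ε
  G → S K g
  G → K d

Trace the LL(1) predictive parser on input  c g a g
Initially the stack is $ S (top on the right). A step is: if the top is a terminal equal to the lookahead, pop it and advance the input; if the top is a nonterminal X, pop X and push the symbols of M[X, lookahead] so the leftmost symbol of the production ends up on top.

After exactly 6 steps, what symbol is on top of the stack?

K

step 1: stack=$ S  input=c g a g $  — expand S → c G
step 2: stack=$ G c  input=c g a g $  — match c
step 3: stack=$ G  input=g a g $  — expand G → S K g
step 4: stack=$ g K S  input=g a g $  — expand S → g a
step 5: stack=$ g K a g  input=g a g $  — match g
step 6: stack=$ g K a  input=a g $  — match a
Stack after step 6: $ g K (top = K).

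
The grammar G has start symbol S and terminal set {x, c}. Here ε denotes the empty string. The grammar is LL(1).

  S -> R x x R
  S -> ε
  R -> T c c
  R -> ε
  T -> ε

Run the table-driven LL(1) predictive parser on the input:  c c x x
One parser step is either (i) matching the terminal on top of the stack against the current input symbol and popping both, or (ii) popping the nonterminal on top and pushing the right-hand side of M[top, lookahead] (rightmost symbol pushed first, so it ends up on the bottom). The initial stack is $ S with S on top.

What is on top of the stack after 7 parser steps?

R

     Stack          Input      Action
  1  $ S            c c x x $  expand S -> R x x R
  2  $ R x x R      c c x x $  expand R -> T c c
  3  $ R x x c c T  c c x x $  expand T -> ε
  4  $ R x x c c    c c x x $  match c
  5  $ R x x c      c x x $    match c
  6  $ R x x        x x $      match x
  7  $ R x          x $        match x
Stack after step 7: $ R (top = R).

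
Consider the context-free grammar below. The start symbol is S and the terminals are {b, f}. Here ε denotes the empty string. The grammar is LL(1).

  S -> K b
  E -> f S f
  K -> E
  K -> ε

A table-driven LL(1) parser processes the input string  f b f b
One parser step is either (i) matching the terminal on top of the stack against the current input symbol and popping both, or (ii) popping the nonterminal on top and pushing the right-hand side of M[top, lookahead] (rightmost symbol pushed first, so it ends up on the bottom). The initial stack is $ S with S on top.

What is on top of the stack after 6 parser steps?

     Stack      Input      Action
  1  $ S        f b f b $  expand S -> K b
  2  $ b K      f b f b $  expand K -> E
  3  $ b E      f b f b $  expand E -> f S f
  4  $ b f S f  f b f b $  match f
  5  $ b f S    b f b $    expand S -> K b
  6  $ b f b K  b f b $    expand K -> ε
Stack after step 6: $ b f b (top = b).

b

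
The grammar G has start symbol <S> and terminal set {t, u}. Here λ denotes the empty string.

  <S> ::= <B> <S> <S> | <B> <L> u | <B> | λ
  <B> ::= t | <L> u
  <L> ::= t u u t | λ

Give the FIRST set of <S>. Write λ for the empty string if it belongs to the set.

FIRST(<L>) = {λ, t}
FIRST(<B>) = {t, u}  (via <L> u)
FIRST(<S>) = {λ, t, u}  (via <B> <S> <S>, <B> <L> u, <B>)

{λ, t, u}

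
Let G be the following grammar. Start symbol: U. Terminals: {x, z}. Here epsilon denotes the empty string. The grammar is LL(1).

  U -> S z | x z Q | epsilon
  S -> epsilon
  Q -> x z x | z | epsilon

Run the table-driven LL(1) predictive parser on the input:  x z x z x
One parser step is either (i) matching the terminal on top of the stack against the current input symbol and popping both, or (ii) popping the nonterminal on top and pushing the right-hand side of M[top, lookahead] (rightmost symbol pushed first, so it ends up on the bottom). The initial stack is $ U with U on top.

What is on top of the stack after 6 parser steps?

x

     Stack    Input        Action
  1  $ U      x z x z x $  expand U -> x z Q
  2  $ Q z x  x z x z x $  match x
  3  $ Q z    z x z x $    match z
  4  $ Q      x z x $      expand Q -> x z x
  5  $ x z x  x z x $      match x
  6  $ x z    z x $        match z
Stack after step 6: $ x (top = x).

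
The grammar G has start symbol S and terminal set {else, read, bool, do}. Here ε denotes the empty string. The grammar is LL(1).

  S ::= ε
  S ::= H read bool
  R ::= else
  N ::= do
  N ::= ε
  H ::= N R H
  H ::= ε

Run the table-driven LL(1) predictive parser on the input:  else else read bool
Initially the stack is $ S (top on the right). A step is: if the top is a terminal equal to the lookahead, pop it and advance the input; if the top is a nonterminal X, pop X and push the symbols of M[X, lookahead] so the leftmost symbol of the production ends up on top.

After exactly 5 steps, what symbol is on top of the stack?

     Stack               Input                  Action
  1  $ S                 else else read bool $  expand S ::= H read bool
  2  $ bool read H       else else read bool $  expand H ::= N R H
  3  $ bool read H R N   else else read bool $  expand N ::= ε
  4  $ bool read H R     else else read bool $  expand R ::= else
  5  $ bool read H else  else else read bool $  match else
Stack after step 5: $ bool read H (top = H).

H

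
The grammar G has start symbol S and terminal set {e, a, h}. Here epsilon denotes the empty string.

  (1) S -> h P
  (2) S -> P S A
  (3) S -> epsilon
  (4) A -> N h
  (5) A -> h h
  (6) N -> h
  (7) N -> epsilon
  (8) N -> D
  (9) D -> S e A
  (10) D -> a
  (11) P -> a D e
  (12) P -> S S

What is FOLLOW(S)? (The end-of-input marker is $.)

FIRST(S) = {epsilon, a, e, h}  (via P S A)
FIRST(D) = {a, e, h}  (via S e A)
FIRST(P) = {epsilon, a, e, h}  (via S S)
FIRST(N) = {epsilon, a, e, h}  (via D)
FIRST(A) = {a, e, h}  (via N h)
FOLLOW(S) includes $ since S is the start symbol.
FOLLOW(N): in A->N h, N is followed by h with FIRST {h}. Thus FOLLOW(N) = {h}.
FOLLOW(D): in N->D, the suffix after D is empty, so FOLLOW(D) ⊇ FOLLOW(N) = {h}; in P->a D e, D is followed by e with FIRST {e}. Thus FOLLOW(D) = {e, h}.
FOLLOW(S): in S->P S A, S is followed by A with FIRST {a, e, h}; in D->S e A, S is followed by e A with FIRST {e}; in P->S S (occurrence 1), S is followed by S with FIRST {epsilon, a, e, h}; in P->S S (occurrence 1), the suffix after S is nullable, so FOLLOW(S) ⊇ FOLLOW(P) = {$, a, e, h}; in P->S S (occurrence 2), the suffix after S is empty, so FOLLOW(S) ⊇ FOLLOW(P) = {$, a, e, h}. Thus FOLLOW(S) = {$, a, e, h}.
FOLLOW(A): in S->P S A, the suffix after A is empty, so FOLLOW(A) ⊇ FOLLOW(S) = {$, a, e, h}; in D->S e A, the suffix after A is empty, so FOLLOW(A) ⊇ FOLLOW(D) = {e, h}. Thus FOLLOW(A) = {$, a, e, h}.
FOLLOW(P): in S->h P, the suffix after P is empty, so FOLLOW(P) ⊇ FOLLOW(S) = {$, a, e, h}; in S->P S A, P is followed by S A with FIRST {a, e, h}. Thus FOLLOW(P) = {$, a, e, h}.

{$, a, e, h}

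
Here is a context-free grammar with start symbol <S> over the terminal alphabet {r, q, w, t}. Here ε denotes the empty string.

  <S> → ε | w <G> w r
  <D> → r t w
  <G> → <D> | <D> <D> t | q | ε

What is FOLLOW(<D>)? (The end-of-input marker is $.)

{r, t, w}

FIRST(<S>): from <S>→ε we get {ε}; from <S>→w <G> w r we get {w}. So FIRST(<S>) = {ε, w}.
FIRST(<D>): from <D>→r t w we get {r}. So FIRST(<D>) = {r}.
FIRST(<G>): from <G>→<D> we get {r}; from <G>→<D> <D> t we get {r}; from <G>→q we get {q}; from <G>→ε we get {ε}. So FIRST(<G>) = {ε, q, r}.
FOLLOW(<S>) includes $ since <S> is the start symbol.
FOLLOW(<S>): <S> appears on no right-hand side. Thus FOLLOW(<S>) = {$}.
FOLLOW(<G>): in <S>→w <G> w r, <G> is followed by w r with FIRST {w}. Thus FOLLOW(<G>) = {w}.
FOLLOW(<D>): in <G>→<D>, the suffix after <D> is empty, so FOLLOW(<D>) ⊇ FOLLOW(<G>) = {w}; in <G>→<D> <D> t (occurrence 1), <D> is followed by <D> t with FIRST {r}; in <G>→<D> <D> t (occurrence 2), <D> is followed by t with FIRST {t}. Thus FOLLOW(<D>) = {r, t, w}.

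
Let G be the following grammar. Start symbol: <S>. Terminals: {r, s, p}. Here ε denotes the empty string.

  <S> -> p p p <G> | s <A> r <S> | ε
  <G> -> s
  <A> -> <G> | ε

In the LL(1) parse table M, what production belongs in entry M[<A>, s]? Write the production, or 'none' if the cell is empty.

FIRST(<S>): from <S>->p p p <G> we get {p}; from <S>->s <A> r <S> we get {s}; from <S>->ε we get {ε}. So FIRST(<S>) = {ε, p, s}.
FIRST(<G>): from <G>->s we get {s}. So FIRST(<G>) = {s}.
FIRST(<A>): from <A>-><G> we get {s}; from <A>->ε we get {ε}. So FIRST(<A>) = {ε, s}.
FOLLOW(<S>) includes $ since <S> is the start symbol.
FOLLOW(<A>): in <S>->s <A> r <S>, <A> is followed by r <S> with FIRST {r}. Thus FOLLOW(<A>) = {r}.
For <A> -> <G>: FIRST(<G>) = {s}, so it goes in M[<A>, t] for t ∈ {s}.
For <A> -> ε: FIRST(ε) = {ε}, so it goes in M[<A>, t] for t ∈ {}; since ε ∈ FIRST, also for every t ∈ FOLLOW(<A>) = {r}.

<A> -> <G>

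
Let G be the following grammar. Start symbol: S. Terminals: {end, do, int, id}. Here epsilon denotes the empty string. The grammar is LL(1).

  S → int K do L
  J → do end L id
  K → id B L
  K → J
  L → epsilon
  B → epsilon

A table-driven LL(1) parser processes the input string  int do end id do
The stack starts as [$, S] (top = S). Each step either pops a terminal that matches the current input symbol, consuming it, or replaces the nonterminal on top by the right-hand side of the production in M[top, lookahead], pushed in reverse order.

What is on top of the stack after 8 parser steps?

do

     Stack               Input               Action
  1  $ S                 int do end id do $  expand S → int K do L
  2  $ L do K int        int do end id do $  match int
  3  $ L do K            do end id do $      expand K → J
  4  $ L do J            do end id do $      expand J → do end L id
  5  $ L do id L end do  do end id do $      match do
  6  $ L do id L end     end id do $         match end
  7  $ L do id L         id do $             expand L → epsilon
  8  $ L do id           id do $             match id
Stack after step 8: $ L do (top = do).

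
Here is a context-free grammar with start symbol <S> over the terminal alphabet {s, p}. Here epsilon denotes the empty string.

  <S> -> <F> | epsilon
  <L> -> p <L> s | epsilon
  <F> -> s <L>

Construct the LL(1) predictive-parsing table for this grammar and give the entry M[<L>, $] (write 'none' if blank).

FIRST(<L>): from <L>->p <L> s we get {p}; from <L>->epsilon we get {epsilon}. So FIRST(<L>) = {epsilon, p}.
FIRST(<F>): from <F>->s <L> we get {s}. So FIRST(<F>) = {s}.
FIRST(<S>): from <S>-><F> we get {s}; from <S>->epsilon we get {epsilon}. So FIRST(<S>) = {epsilon, s}.
FOLLOW(<S>) includes $ since <S> is the start symbol.
FOLLOW(<F>): in <S>-><F>, the suffix after <F> is empty, so FOLLOW(<F>) ⊇ FOLLOW(<S>) = {$}. Thus FOLLOW(<F>) = {$}.
FOLLOW(<L>): in <L>->p <L> s, <L> is followed by s with FIRST {s}; in <F>->s <L>, the suffix after <L> is empty, so FOLLOW(<L>) ⊇ FOLLOW(<F>) = {$}. Thus FOLLOW(<L>) = {$, s}.
For <L> -> p <L> s: FIRST(p <L> s) = {p}, so it goes in M[<L>, t] for t ∈ {p}.
For <L> -> epsilon: FIRST(epsilon) = {epsilon}, so it goes in M[<L>, t] for t ∈ {}; since epsilon ∈ FIRST, also for every t ∈ FOLLOW(<L>) = {$, s}.

<L> -> epsilon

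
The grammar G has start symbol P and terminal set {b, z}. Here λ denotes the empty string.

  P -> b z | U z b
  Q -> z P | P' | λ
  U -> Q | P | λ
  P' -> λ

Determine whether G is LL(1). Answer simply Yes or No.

FIRST(P) = {b, z}
FIRST(Q) = {λ, z}
FIRST(U) = {λ, b, z}
FIRST(P') = {λ}
FOLLOW(P) = {$, z}
FOLLOW(Q) = {z}
FOLLOW(U) = {z}
FOLLOW(P') = {z}
Cell M[P, b] receives both P -> b z and P -> U z b — the grammar is not LL(1).

No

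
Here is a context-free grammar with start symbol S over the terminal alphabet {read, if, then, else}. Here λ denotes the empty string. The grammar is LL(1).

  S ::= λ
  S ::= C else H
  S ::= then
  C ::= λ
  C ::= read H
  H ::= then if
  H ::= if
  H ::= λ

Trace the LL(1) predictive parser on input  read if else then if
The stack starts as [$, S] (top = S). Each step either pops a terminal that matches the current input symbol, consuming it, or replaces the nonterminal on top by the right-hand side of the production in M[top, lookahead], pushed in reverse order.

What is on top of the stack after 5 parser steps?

else

     Stack            Input                   Action
  1  $ S              read if else then if $  expand S ::= C else H
  2  $ H else C       read if else then if $  expand C ::= read H
  3  $ H else H read  read if else then if $  match read
  4  $ H else H       if else then if $       expand H ::= if
  5  $ H else if      if else then if $       match if
Stack after step 5: $ H else (top = else).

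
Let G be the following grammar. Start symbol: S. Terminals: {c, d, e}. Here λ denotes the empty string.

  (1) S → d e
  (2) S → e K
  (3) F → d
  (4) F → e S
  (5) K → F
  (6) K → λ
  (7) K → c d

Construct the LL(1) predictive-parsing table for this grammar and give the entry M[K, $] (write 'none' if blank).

K → λ

FIRST(S): from S→d e we get {d}; from S→e K we get {e}. So FIRST(S) = {d, e}.
FIRST(F): from F→d we get {d}; from F→e S we get {e}. So FIRST(F) = {d, e}.
FIRST(K): from K→F we get {d, e}; from K→λ we get {λ}; from K→c d we get {c}. So FIRST(K) = {λ, c, d, e}.
FOLLOW(S) includes $ since S is the start symbol.
FOLLOW(S): in F→e S, the suffix after S is empty, so FOLLOW(S) ⊇ FOLLOW(F) = {$}. Thus FOLLOW(S) = {$}.
FOLLOW(K): in S→e K, the suffix after K is empty, so FOLLOW(K) ⊇ FOLLOW(S) = {$}. Thus FOLLOW(K) = {$}.
For K → F: FIRST(F) = {d, e}, so it goes in M[K, t] for t ∈ {d, e}.
For K → λ: FIRST(λ) = {λ}, so it goes in M[K, t] for t ∈ {}; since λ ∈ FIRST, also for every t ∈ FOLLOW(K) = {$}.
For K → c d: FIRST(c d) = {c}, so it goes in M[K, t] for t ∈ {c}.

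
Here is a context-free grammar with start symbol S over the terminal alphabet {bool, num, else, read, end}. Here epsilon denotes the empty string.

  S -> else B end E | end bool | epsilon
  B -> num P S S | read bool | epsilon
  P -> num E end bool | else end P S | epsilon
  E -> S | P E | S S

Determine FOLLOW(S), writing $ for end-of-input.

{$, else, end, num}

FIRST(S): from S->else B end E we get {else}; from S->end bool we get {end}; from S->epsilon we get {epsilon}. So FIRST(S) = {epsilon, else, end}.
FIRST(B): from B->num P S S we get {num}; from B->read bool we get {read}; from B->epsilon we get {epsilon}. So FIRST(B) = {epsilon, num, read}.
FIRST(P): from P->num E end bool we get {num}; from P->else end P S we get {else}; from P->epsilon we get {epsilon}. So FIRST(P) = {epsilon, else, num}.
FIRST(E): from E->S we get {epsilon, else, end}; from E->P E we get {epsilon, else, end, num}; from E->S S we get {epsilon, else, end}. So FIRST(E) = {epsilon, else, end, num}.
FOLLOW(S) includes $ since S is the start symbol.
FOLLOW(B): in S->else B end E, B is followed by end E with FIRST {end}. Thus FOLLOW(B) = {end}.
FOLLOW(S): in B->num P S S (occurrence 1), S is followed by S with FIRST {epsilon, else, end}; in B->num P S S (occurrence 1), the suffix after S is nullable, so FOLLOW(S) ⊇ FOLLOW(B) = {end}; in B->num P S S (occurrence 2), the suffix after S is empty, so FOLLOW(S) ⊇ FOLLOW(B) = {end}; in P->else end P S, the suffix after S is empty, so FOLLOW(S) ⊇ FOLLOW(P) = {$, else, end, num}; in E->S, the suffix after S is empty, so FOLLOW(S) ⊇ FOLLOW(E) = {$, else, end, num}; in E->S S (occurrence 1), S is followed by S with FIRST {epsilon, else, end}; in E->S S (occurrence 1), the suffix after S is nullable, so FOLLOW(S) ⊇ FOLLOW(E) = {$, else, end, num}; in E->S S (occurrence 2), the suffix after S is empty, so FOLLOW(S) ⊇ FOLLOW(E) = {$, else, end, num}. Thus FOLLOW(S) = {$, else, end, num}.
FOLLOW(E): in S->else B end E, the suffix after E is empty, so FOLLOW(E) ⊇ FOLLOW(S) = {$, else, end, num}; in P->num E end bool, E is followed by end bool with FIRST {end}; in E->P E, the suffix after E is empty (adds nothing new). Thus FOLLOW(E) = {$, else, end, num}.
FOLLOW(P): in B->num P S S, P is followed by S S with FIRST {epsilon, else, end}; in B->num P S S, the suffix after P is nullable, so FOLLOW(P) ⊇ FOLLOW(B) = {end}; in P->else end P S, P is followed by S with FIRST {epsilon, else, end}; in P->else end P S, the suffix after P is nullable (adds nothing new); in E->P E, P is followed by E with FIRST {epsilon, else, end, num}; in E->P E, the suffix after P is nullable, so FOLLOW(P) ⊇ FOLLOW(E) = {$, else, end, num}. Thus FOLLOW(P) = {$, else, end, num}.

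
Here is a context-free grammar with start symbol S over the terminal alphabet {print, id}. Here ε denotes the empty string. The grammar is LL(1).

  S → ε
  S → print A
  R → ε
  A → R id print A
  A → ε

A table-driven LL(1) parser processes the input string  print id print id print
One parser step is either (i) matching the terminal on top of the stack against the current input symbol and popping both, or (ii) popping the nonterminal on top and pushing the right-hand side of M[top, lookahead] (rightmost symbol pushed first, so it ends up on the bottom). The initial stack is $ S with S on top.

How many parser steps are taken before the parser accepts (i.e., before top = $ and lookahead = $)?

11

step 1: stack=$ S  input=print id print id print $  — expand S → print A
step 2: stack=$ A print  input=print id print id print $  — match print
step 3: stack=$ A  input=id print id print $  — expand A → R id print A
step 4: stack=$ A print id R  input=id print id print $  — expand R → ε
step 5: stack=$ A print id  input=id print id print $  — match id
step 6: stack=$ A print  input=print id print $  — match print
step 7: stack=$ A  input=id print $  — expand A → R id print A
step 8: stack=$ A print id R  input=id print $  — expand R → ε
step 9: stack=$ A print id  input=id print $  — match id
step 10: stack=$ A print  input=print $  — match print
step 11: stack=$ A  input=$  — expand A → ε
Accept reached after 11 steps.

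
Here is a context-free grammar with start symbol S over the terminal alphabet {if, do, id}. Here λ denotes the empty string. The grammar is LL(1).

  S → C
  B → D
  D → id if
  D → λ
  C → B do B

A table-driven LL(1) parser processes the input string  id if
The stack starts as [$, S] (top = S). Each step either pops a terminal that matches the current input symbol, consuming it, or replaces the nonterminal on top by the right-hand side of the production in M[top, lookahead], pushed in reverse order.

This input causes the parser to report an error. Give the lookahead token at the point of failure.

$

step 1: stack=$ S  input=id if $  — expand S → C
step 2: stack=$ C  input=id if $  — expand C → B do B
step 3: stack=$ B do B  input=id if $  — expand B → D
step 4: stack=$ B do D  input=id if $  — expand D → id if
step 5: stack=$ B do if id  input=id if $  — match id
step 6: stack=$ B do if  input=if $  — match if
step 7: stack=$ B do  input=$  — error: top is terminal do but lookahead is $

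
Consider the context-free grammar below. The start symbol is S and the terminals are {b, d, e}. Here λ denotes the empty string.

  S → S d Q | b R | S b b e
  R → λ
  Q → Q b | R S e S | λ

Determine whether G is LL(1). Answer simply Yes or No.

FIRST(S) = {b}
FIRST(R) = {λ}
FIRST(Q) = {λ, b}
FOLLOW(S) = {$, b, d, e}
FOLLOW(R) = {$, b, d, e}
FOLLOW(Q) = {$, b, d, e}
Cell M[Q, b] receives both Q → Q b and Q → R S e S and Q → λ — the grammar is not LL(1).

No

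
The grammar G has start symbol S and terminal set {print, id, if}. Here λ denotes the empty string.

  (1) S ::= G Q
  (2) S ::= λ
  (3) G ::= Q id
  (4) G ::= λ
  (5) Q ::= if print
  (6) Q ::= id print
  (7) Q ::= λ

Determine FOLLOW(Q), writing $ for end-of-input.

FIRST(Q): from Q::=if print we get {if}; from Q::=id print we get {id}; from Q::=λ we get {λ}. So FIRST(Q) = {λ, id, if}.
FIRST(G): from G::=Q id we get {id, if}; from G::=λ we get {λ}. So FIRST(G) = {λ, id, if}.
FIRST(S): from S::=G Q we get {λ, id, if}; from S::=λ we get {λ}. So FIRST(S) = {λ, id, if}.
FOLLOW(S) includes $ since S is the start symbol.
FOLLOW(S): S appears on no right-hand side. Thus FOLLOW(S) = {$}.
FOLLOW(G): in S::=G Q, G is followed by Q with FIRST {λ, id, if}; in S::=G Q, the suffix after G is nullable, so FOLLOW(G) ⊇ FOLLOW(S) = {$}. Thus FOLLOW(G) = {$, id, if}.
FOLLOW(Q): in S::=G Q, the suffix after Q is empty, so FOLLOW(Q) ⊇ FOLLOW(S) = {$}; in G::=Q id, Q is followed by id with FIRST {id}. Thus FOLLOW(Q) = {$, id}.

{$, id}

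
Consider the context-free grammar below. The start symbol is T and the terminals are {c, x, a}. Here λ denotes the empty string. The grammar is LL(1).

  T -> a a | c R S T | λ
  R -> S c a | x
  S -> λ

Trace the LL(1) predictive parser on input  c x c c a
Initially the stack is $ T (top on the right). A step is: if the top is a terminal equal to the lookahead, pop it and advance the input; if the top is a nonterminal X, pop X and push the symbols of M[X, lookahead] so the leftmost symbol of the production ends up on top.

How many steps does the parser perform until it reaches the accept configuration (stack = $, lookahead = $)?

13

      Stack        Input        Action
   1  $ T          c x c c a $  expand T -> c R S T
   2  $ T S R c    c x c c a $  match c
   3  $ T S R      x c c a $    expand R -> x
   4  $ T S x      x c c a $    match x
   5  $ T S        c c a $      expand S -> λ
   6  $ T          c c a $      expand T -> c R S T
   7  $ T S R c    c c a $      match c
   8  $ T S R      c a $        expand R -> S c a
   9  $ T S a c S  c a $        expand S -> λ
  10  $ T S a c    c a $        match c
  11  $ T S a      a $          match a
  12  $ T S        $            expand S -> λ
  13  $ T          $            expand T -> λ
Accept reached after 13 steps.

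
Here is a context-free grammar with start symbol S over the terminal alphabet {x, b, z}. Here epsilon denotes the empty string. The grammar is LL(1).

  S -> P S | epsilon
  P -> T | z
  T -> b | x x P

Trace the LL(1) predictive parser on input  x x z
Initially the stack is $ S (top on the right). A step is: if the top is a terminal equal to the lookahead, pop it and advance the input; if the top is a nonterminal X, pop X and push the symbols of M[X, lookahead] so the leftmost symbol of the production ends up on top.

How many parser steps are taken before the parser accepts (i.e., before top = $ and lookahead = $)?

8

step 1: stack=$ S  input=x x z $  — expand S -> P S
step 2: stack=$ S P  input=x x z $  — expand P -> T
step 3: stack=$ S T  input=x x z $  — expand T -> x x P
step 4: stack=$ S P x x  input=x x z $  — match x
step 5: stack=$ S P x  input=x z $  — match x
step 6: stack=$ S P  input=z $  — expand P -> z
step 7: stack=$ S z  input=z $  — match z
step 8: stack=$ S  input=$  — expand S -> epsilon
Accept reached after 8 steps.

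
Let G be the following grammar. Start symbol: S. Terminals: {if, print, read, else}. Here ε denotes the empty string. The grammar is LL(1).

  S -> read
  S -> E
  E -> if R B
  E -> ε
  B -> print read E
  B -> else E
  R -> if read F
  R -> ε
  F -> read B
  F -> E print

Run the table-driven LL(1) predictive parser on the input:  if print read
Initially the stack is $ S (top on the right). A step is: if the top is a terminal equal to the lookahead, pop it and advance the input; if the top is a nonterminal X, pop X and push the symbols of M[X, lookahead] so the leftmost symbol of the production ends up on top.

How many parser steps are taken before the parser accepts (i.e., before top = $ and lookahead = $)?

8

     Stack           Input            Action
  1  $ S             if print read $  expand S -> E
  2  $ E             if print read $  expand E -> if R B
  3  $ B R if        if print read $  match if
  4  $ B R           print read $     expand R -> ε
  5  $ B             print read $     expand B -> print read E
  6  $ E read print  print read $     match print
  7  $ E read        read $           match read
  8  $ E             $                expand E -> ε
Accept reached after 8 steps.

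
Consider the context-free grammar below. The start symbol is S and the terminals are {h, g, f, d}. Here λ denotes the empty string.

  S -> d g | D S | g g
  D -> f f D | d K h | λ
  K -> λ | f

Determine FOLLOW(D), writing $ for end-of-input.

FIRST(D) = {λ, d, f}
FIRST(K) = {λ, f}
FIRST(S) = {d, f, g}  (via D S)
FOLLOW(S) includes $ since S is the start symbol.
FOLLOW(S): in S->D S, the suffix after S is empty (adds nothing new). Thus FOLLOW(S) = {$}.
FOLLOW(D): in S->D S, D is followed by S with FIRST {d, f, g}; in D->f f D, the suffix after D is empty (adds nothing new). Thus FOLLOW(D) = {d, f, g}.
FOLLOW(K): in D->d K h, K is followed by h with FIRST {h}. Thus FOLLOW(K) = {h}.

{d, f, g}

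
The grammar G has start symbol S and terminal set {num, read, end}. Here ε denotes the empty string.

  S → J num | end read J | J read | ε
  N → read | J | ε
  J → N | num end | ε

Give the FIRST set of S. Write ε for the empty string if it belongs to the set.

FIRST(S) = {ε, end, num, read}  (via J num, J read)
FIRST(N) = {ε, num, read}  (via J)
FIRST(J) = {ε, num, read}  (via N)

{ε, end, num, read}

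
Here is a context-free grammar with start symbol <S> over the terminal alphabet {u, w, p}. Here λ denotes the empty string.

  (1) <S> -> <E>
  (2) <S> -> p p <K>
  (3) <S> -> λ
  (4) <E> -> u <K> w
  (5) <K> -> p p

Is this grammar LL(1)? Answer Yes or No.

Yes

FIRST(<S>) = {λ, p, u}
FIRST(<E>) = {u}
FIRST(<K>) = {p}
FOLLOW(<S>) = {$}
FOLLOW(<E>) = {$}
FOLLOW(<K>) = {$, w}
Each cell of M receives at most one production.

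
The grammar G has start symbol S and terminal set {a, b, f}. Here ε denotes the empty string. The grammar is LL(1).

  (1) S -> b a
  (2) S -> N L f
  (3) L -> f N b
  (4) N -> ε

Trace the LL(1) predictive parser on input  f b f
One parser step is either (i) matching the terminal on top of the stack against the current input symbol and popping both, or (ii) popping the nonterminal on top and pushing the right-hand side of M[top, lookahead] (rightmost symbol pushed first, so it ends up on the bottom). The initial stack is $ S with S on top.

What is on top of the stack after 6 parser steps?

     Stack      Input    Action
  1  $ S        f b f $  expand S -> N L f
  2  $ f L N    f b f $  expand N -> ε
  3  $ f L      f b f $  expand L -> f N b
  4  $ f b N f  f b f $  match f
  5  $ f b N    b f $    expand N -> ε
  6  $ f b      b f $    match b
Stack after step 6: $ f (top = f).

f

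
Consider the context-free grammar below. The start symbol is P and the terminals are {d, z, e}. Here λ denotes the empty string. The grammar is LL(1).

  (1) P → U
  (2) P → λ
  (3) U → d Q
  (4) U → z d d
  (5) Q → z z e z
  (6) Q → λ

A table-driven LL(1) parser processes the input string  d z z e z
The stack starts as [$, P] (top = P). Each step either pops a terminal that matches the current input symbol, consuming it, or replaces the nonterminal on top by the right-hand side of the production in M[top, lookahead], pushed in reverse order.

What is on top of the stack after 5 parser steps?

step 1: stack=$ P  input=d z z e z $  — expand P → U
step 2: stack=$ U  input=d z z e z $  — expand U → d Q
step 3: stack=$ Q d  input=d z z e z $  — match d
step 4: stack=$ Q  input=z z e z $  — expand Q → z z e z
step 5: stack=$ z e z z  input=z z e z $  — match z
Stack after step 5: $ z e z (top = z).

z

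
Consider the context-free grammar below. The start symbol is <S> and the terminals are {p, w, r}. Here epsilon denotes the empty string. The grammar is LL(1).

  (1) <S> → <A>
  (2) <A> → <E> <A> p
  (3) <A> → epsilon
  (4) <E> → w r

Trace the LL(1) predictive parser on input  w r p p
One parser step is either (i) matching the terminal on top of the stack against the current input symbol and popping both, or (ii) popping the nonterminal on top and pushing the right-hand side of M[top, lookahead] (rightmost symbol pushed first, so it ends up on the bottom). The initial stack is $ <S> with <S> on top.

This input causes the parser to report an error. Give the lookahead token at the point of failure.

p

     Stack        Input      Action
  1  $ <S>        w r p p $  expand <S> → <A>
  2  $ <A>        w r p p $  expand <A> → <E> <A> p
  3  $ p <A> <E>  w r p p $  expand <E> → w r
  4  $ p <A> r w  w r p p $  match w
  5  $ p <A> r    r p p $    match r
  6  $ p <A>      p p $      expand <A> → epsilon
  7  $ p          p p $      match p
  8  $            p $        error: stack empty but input remains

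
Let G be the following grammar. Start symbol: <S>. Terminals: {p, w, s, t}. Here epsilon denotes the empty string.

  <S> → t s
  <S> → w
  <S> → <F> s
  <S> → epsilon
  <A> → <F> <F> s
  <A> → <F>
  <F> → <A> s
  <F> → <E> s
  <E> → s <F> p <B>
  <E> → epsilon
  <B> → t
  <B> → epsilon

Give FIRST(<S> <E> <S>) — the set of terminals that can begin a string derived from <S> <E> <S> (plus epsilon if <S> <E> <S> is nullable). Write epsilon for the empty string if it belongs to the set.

{epsilon, s, t, w}

FIRST(<E>) = {epsilon, s}
FIRST(<B>) = {epsilon, t}
FIRST(<S>) = {epsilon, s, t, w}  (via <F> s)
FIRST(<A>) = {s}  (via <F> <F> s, <F>)
FIRST(<F>) = {s}  (via <A> s, <E> s)
FIRST(<S> <E> <S>): take FIRST of each symbol in turn, carrying on past any symbol whose FIRST contains epsilon; result {epsilon, s, t, w}.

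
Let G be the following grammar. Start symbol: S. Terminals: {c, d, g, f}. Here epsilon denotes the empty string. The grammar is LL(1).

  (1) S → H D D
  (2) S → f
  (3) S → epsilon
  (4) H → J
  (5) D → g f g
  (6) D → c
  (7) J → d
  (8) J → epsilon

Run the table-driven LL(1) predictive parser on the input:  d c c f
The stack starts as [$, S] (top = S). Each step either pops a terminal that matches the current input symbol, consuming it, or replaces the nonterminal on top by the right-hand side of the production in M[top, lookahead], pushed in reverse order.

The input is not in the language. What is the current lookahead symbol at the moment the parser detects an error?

f

     Stack    Input      Action
  1  $ S      d c c f $  expand S → H D D
  2  $ D D H  d c c f $  expand H → J
  3  $ D D J  d c c f $  expand J → d
  4  $ D D d  d c c f $  match d
  5  $ D D    c c f $    expand D → c
  6  $ D c    c c f $    match c
  7  $ D      c f $      expand D → c
  8  $ c      c f $      match c
  9  $        f $        error: stack empty but input remains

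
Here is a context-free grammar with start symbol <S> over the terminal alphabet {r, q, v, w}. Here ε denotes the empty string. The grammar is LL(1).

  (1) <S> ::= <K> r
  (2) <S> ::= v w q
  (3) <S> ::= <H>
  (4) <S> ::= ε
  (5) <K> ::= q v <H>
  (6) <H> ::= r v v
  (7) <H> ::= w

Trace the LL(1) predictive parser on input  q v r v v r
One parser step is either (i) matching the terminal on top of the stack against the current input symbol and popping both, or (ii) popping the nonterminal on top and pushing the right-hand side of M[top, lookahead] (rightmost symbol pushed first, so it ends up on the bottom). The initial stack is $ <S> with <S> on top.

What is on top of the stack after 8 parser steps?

step 1: stack=$ <S>  input=q v r v v r $  — expand <S> ::= <K> r
step 2: stack=$ r <K>  input=q v r v v r $  — expand <K> ::= q v <H>
step 3: stack=$ r <H> v q  input=q v r v v r $  — match q
step 4: stack=$ r <H> v  input=v r v v r $  — match v
step 5: stack=$ r <H>  input=r v v r $  — expand <H> ::= r v v
step 6: stack=$ r v v r  input=r v v r $  — match r
step 7: stack=$ r v v  input=v v r $  — match v
step 8: stack=$ r v  input=v r $  — match v
Stack after step 8: $ r (top = r).

r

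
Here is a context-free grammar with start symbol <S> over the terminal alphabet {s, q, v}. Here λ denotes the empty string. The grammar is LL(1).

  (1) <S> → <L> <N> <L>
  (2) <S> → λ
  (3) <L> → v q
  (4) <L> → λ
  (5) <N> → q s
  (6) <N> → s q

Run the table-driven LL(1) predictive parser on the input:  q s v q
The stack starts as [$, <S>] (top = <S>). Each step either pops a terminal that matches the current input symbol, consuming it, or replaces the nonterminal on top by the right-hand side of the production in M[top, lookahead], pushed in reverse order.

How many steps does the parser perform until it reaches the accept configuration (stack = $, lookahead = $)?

step 1: stack=$ <S>  input=q s v q $  — expand <S> → <L> <N> <L>
step 2: stack=$ <L> <N> <L>  input=q s v q $  — expand <L> → λ
step 3: stack=$ <L> <N>  input=q s v q $  — expand <N> → q s
step 4: stack=$ <L> s q  input=q s v q $  — match q
step 5: stack=$ <L> s  input=s v q $  — match s
step 6: stack=$ <L>  input=v q $  — expand <L> → v q
step 7: stack=$ q v  input=v q $  — match v
step 8: stack=$ q  input=q $  — match q
Accept reached after 8 steps.

8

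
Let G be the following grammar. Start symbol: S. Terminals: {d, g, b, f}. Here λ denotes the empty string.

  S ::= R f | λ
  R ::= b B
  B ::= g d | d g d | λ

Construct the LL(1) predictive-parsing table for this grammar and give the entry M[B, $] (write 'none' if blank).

none

FIRST(R) = {b}
FIRST(B) = {λ, d, g}
FIRST(S) = {λ, b}  (via R f)
FOLLOW(S) includes $ since S is the start symbol.
FOLLOW(R): in S::=R f, R is followed by f with FIRST {f}. Thus FOLLOW(R) = {f}.
FOLLOW(B): in R::=b B, the suffix after B is empty, so FOLLOW(B) ⊇ FOLLOW(R) = {f}. Thus FOLLOW(B) = {f}.
For B ::= g d: FIRST(g d) = {g}, so it goes in M[B, t] for t ∈ {g}.
For B ::= d g d: FIRST(d g d) = {d}, so it goes in M[B, t] for t ∈ {d}.
For B ::= λ: FIRST(λ) = {λ}, so it goes in M[B, t] for t ∈ {}; since λ ∈ FIRST, also for every t ∈ FOLLOW(B) = {f}.
None of these place a production in M[B, $].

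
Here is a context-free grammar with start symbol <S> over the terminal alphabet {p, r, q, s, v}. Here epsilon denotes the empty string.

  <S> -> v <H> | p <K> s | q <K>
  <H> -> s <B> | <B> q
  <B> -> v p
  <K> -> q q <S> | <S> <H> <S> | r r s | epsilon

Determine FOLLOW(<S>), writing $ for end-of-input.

FIRST(<S>) = {p, q, v}
FIRST(<B>) = {v}
FIRST(<H>) = {s, v}  (via <B> q)
FIRST(<K>) = {epsilon, p, q, r, v}  (via <S> <H> <S>)
FOLLOW(<S>) includes $ since <S> is the start symbol.
FOLLOW(<S>): in <K>->q q <S>, the suffix after <S> is empty, so FOLLOW(<S>) ⊇ FOLLOW(<K>) = {$, s, v}; in <K>-><S> <H> <S> (occurrence 1), <S> is followed by <H> <S> with FIRST {s, v}; in <K>-><S> <H> <S> (occurrence 2), the suffix after <S> is empty, so FOLLOW(<S>) ⊇ FOLLOW(<K>) = {$, s, v}. Thus FOLLOW(<S>) = {$, s, v}.
FOLLOW(<H>): in <S>->v <H>, the suffix after <H> is empty, so FOLLOW(<H>) ⊇ FOLLOW(<S>) = {$, s, v}; in <K>-><S> <H> <S>, <H> is followed by <S> with FIRST {p, q, v}. Thus FOLLOW(<H>) = {$, p, q, s, v}.
FOLLOW(<B>): in <H>->s <B>, the suffix after <B> is empty, so FOLLOW(<B>) ⊇ FOLLOW(<H>) = {$, p, q, s, v}; in <H>-><B> q, <B> is followed by q with FIRST {q}. Thus FOLLOW(<B>) = {$, p, q, s, v}.
FOLLOW(<K>): in <S>->p <K> s, <K> is followed by s with FIRST {s}; in <S>->q <K>, the suffix after <K> is empty, so FOLLOW(<K>) ⊇ FOLLOW(<S>) = {$, s, v}. Thus FOLLOW(<K>) = {$, s, v}.

{$, s, v}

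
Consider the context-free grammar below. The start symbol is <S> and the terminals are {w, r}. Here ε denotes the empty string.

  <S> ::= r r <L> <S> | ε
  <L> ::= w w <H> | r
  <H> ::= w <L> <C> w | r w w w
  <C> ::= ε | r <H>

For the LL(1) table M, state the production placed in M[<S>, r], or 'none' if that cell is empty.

<S> ::= r r <L> <S>

FIRST(<S>) = {ε, r}
FIRST(<L>) = {r, w}
FIRST(<H>) = {r, w}
FIRST(<C>) = {ε, r}
FOLLOW(<S>) includes $ since <S> is the start symbol.
FOLLOW(<S>): in <S>::=r r <L> <S>, the suffix after <S> is empty (adds nothing new). Thus FOLLOW(<S>) = {$}.
For <S> ::= r r <L> <S>: FIRST(r r <L> <S>) = {r}, so it goes in M[<S>, t] for t ∈ {r}.
For <S> ::= ε: FIRST(ε) = {ε}, so it goes in M[<S>, t] for t ∈ {}; since ε ∈ FIRST, also for every t ∈ FOLLOW(<S>) = {$}.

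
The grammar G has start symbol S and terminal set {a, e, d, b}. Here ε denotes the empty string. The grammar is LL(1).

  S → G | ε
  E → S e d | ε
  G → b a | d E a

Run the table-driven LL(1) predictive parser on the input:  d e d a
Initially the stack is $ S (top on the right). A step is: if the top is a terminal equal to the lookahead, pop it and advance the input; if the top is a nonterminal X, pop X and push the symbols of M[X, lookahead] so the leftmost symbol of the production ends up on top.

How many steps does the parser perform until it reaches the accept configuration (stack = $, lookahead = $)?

step 1: stack=$ S  input=d e d a $  — expand S → G
step 2: stack=$ G  input=d e d a $  — expand G → d E a
step 3: stack=$ a E d  input=d e d a $  — match d
step 4: stack=$ a E  input=e d a $  — expand E → S e d
step 5: stack=$ a d e S  input=e d a $  — expand S → ε
step 6: stack=$ a d e  input=e d a $  — match e
step 7: stack=$ a d  input=d a $  — match d
step 8: stack=$ a  input=a $  — match a
Accept reached after 8 steps.

8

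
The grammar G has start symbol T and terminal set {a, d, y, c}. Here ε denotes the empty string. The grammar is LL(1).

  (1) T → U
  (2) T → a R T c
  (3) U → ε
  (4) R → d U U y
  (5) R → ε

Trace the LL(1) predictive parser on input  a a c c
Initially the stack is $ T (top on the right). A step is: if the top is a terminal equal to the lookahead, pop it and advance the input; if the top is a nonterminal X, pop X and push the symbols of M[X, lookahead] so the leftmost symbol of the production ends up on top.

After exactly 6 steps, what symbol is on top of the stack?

T

step 1: stack=$ T  input=a a c c $  — expand T → a R T c
step 2: stack=$ c T R a  input=a a c c $  — match a
step 3: stack=$ c T R  input=a c c $  — expand R → ε
step 4: stack=$ c T  input=a c c $  — expand T → a R T c
step 5: stack=$ c c T R a  input=a c c $  — match a
step 6: stack=$ c c T R  input=c c $  — expand R → ε
Stack after step 6: $ c c T (top = T).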